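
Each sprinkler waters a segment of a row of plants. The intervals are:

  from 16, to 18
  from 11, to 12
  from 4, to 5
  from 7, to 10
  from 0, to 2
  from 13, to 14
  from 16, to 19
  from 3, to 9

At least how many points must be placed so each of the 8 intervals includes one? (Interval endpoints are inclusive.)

6

Sorted: [0,2] [4,5] [3,9] [7,10] [11,12] [13,14] [16,18] [16,19]
{[0,2]} hit by 2; {[4,5],[3,9]} hit by 5; {[7,10]} hit by 10; {[11,12]} hit by 12; {[13,14]} hit by 14; {[16,18],[16,19]} hit by 18.
Points: 2, 5, 10, 12, 14, 18 (6 total).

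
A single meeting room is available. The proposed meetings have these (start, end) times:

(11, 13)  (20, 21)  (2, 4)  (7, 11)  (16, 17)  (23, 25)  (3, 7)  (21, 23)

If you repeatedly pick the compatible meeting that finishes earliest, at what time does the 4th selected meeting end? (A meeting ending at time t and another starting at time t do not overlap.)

17

Order by finish time; keep every interval that doesn't clash with the previous kept one.
By end time: (2,4), (3,7), (7,11), (11,13), (16,17), (20,21), (21,23), (23,25).
Pick (2,4); next start ≥ 4 → (7,11); next start ≥ 11 → (11,13); next start ≥ 13 → (16,17); next start ≥ 17 → (20,21); next start ≥ 21 → (21,23); next start ≥ 23 → (23,25).
Selected: (2,4) (7,11) (11,13) (16,17) (20,21) (21,23) (23,25)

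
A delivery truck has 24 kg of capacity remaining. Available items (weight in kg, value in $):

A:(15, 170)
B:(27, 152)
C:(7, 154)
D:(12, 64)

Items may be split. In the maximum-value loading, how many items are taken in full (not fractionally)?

2

Order: C (154/7=22.00) > A (170/15=11.33) > B (152/27=5.63) > D (64/12=5.33)
Fill: take C (7 @ 154) → take A (15 @ 170) → take 2/27 of B → 11.26; 24/24 used.
2 item(s) taken whole; one partial (take 2/27 of B).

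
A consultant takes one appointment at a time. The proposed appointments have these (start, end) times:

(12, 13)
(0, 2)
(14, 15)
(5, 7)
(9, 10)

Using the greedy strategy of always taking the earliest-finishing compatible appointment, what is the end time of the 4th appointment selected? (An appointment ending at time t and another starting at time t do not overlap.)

13

Sort by end time and greedily take each interval whose start is ≥ the last chosen end.
By end time: (0,2), (5,7), (9,10), (12,13), (14,15).
Pick (0,2); next start ≥ 2 → (5,7); next start ≥ 7 → (9,10); next start ≥ 10 → (12,13); next start ≥ 13 → (14,15).
Selected: (0,2) (5,7) (9,10) (12,13) (14,15)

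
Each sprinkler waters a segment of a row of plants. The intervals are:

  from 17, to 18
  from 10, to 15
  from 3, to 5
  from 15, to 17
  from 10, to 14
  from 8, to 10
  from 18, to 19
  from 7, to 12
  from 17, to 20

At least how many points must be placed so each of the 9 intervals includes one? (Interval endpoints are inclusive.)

4

By right end: [3,5]  [8,10]  [7,12]  [10,14]  [10,15]  [15,17]  [17,18]  [18,19]  [17,20]
[3,5] uncovered → point at 5; [8,10] uncovered → point at 10; [15,17] uncovered → point at 17; [18,19] uncovered → point at 19.
Points: 5, 10, 17, 19 (4 total).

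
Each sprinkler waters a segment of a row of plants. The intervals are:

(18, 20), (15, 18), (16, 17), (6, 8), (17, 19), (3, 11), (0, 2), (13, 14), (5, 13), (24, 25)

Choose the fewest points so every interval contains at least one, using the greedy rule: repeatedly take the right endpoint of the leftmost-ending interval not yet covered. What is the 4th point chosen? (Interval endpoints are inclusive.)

By right end: [0,2]  [6,8]  [3,11]  [5,13]  [13,14]  [16,17]  [15,18]  [17,19]  [18,20]  [24,25]
[0,2] uncovered → point at 2; [6,8] uncovered → point at 8; [13,14] uncovered → point at 14; [16,17] uncovered → point at 17; [18,20] uncovered → point at 20; [24,25] uncovered → point at 25.
Points: 2, 8, 14, 17, 20, 25 (6 total).

17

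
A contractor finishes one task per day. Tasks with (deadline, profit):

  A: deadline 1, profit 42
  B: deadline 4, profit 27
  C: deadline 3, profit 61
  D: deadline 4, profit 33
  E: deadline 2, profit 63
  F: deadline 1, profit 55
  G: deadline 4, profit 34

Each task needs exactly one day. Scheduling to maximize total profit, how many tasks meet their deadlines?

Sort by profit descending; place each in the latest free slot ≤ its deadline.
Profit order: E=63 C=61 F=55 A=42 G=34 D=33 B=27
Assign: E→slot 2, C→slot 3, F→slot 1, A skipped, G→slot 4, D skipped, B skipped.
Slots: [1:F] [2:E] [3:C] [4:G]
4 of 7 scheduled.

4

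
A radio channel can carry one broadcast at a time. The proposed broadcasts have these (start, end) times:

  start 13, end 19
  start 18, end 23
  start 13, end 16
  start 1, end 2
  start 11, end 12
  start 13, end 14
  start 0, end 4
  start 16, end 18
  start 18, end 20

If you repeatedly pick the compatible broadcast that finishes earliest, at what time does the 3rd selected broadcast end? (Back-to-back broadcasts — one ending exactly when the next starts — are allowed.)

14

Sorted by end: (1,2)  (0,4)  (11,12)  (13,14)  (13,16)  (16,18)  (13,19)  (18,20)  (18,23)
take (1,2); take (11,12); take (13,14); take (16,18); take (18,20).
Selected: (1,2) (11,12) (13,14) (16,18) (18,20)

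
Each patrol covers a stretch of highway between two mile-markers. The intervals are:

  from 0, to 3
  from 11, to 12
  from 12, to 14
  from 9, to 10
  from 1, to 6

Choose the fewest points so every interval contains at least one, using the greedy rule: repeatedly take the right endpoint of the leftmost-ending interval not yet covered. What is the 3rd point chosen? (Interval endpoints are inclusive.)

12

Sort by right endpoint; whenever an interval is uncovered, place a point at its right end.
Sorted: [0,3] [1,6] [9,10] [11,12] [12,14]
{[0,3],[1,6]} hit by 3; {[9,10]} hit by 10; {[11,12],[12,14]} hit by 12.
Points: 3, 10, 12 (3 total).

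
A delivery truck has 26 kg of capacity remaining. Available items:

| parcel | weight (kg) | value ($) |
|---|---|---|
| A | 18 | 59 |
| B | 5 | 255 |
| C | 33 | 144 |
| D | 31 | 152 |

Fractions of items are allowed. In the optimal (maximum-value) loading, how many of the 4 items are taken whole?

Greedy by value/weight ratio, highest first.
Ratios (sorted): B 51.00, D 4.90, C 4.36, A 3.28
take B (5 @ 255); take 21/31 of D → 102.97. Capacity used 26/26.
1 item(s) taken whole; one partial (take 21/31 of D).

1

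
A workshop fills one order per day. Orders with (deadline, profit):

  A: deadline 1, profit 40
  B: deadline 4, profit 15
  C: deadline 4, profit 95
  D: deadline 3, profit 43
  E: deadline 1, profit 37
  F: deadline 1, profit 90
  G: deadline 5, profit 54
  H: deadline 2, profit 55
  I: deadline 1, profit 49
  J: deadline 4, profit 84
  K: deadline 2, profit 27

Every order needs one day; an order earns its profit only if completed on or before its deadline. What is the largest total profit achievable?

378

Sort by profit descending; place each in the latest free slot ≤ its deadline.
By profit: C(d4,95), F(d1,90), J(d4,84), H(d2,55), G(d5,54), I(d1,49), D(d3,43), A(d1,40), E(d1,37), K(d2,27), B(d4,15)
C→slot 4; F→slot 1; J→slot 3; H→slot 2; G→slot 5; I skipped; D skipped; A skipped; E skipped; K skipped; B skipped.
Profit = 90 + 55 + 84 + 95 + 54 = 378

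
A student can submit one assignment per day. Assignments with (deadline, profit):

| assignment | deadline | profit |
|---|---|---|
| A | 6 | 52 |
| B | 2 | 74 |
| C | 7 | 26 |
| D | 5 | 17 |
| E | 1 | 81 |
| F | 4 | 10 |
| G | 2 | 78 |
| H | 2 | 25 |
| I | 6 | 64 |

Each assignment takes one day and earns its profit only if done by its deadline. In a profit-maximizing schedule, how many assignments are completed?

7

Sort by profit descending; place each in the latest free slot ≤ its deadline.
By profit: E(d1,81), G(d2,78), B(d2,74), I(d6,64), A(d6,52), C(d7,26), H(d2,25), D(d5,17), F(d4,10)
E→slot 1; G→slot 2; B skipped; I→slot 6; A→slot 5; C→slot 7; H skipped; D→slot 4; F→slot 3.
7 of 9 scheduled.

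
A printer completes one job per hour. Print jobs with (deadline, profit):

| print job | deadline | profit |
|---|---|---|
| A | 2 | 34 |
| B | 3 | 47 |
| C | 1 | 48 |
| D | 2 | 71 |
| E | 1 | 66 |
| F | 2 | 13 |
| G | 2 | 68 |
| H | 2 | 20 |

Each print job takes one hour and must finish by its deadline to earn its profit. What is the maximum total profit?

By profit: D(d2,71), G(d2,68), E(d1,66), C(d1,48), B(d3,47), A(d2,34), H(d2,20), F(d2,13)
D→slot 2; G→slot 1; E skipped; C skipped; B→slot 3; A skipped; H skipped; F skipped.
Profit = 68 + 71 + 47 = 186

186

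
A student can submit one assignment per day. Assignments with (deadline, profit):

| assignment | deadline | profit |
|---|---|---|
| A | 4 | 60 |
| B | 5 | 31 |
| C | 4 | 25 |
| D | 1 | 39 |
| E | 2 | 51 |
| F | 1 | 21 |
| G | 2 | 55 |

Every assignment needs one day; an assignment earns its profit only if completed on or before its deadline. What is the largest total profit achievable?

Profit order: A=60 G=55 E=51 D=39 B=31 C=25 F=21
Assign: A→slot 4, G→slot 2, E→slot 1, D skipped, B→slot 5, C→slot 3, F skipped.
Slots: [1:E] [2:G] [3:C] [4:A] [5:B]
Profit = 51 + 55 + 25 + 60 + 31 = 222

222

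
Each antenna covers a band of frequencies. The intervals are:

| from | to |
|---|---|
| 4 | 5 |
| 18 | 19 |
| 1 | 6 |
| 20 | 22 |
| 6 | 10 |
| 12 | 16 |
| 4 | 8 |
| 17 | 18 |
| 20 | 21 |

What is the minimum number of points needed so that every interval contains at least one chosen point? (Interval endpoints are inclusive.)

5

Sort by right endpoint; whenever an interval is uncovered, place a point at its right end.
By right end: [4,5]  [1,6]  [4,8]  [6,10]  [12,16]  [17,18]  [18,19]  [20,21]  [20,22]
[4,5] uncovered → point at 5; [6,10] uncovered → point at 10; [12,16] uncovered → point at 16; [17,18] uncovered → point at 18; [20,21] uncovered → point at 21.
Points: 5, 10, 16, 18, 21 (5 total).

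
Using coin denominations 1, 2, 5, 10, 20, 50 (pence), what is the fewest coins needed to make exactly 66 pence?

Use the largest denomination that fits, subtract, and repeat.
66 − 1×50→16 − 1×10→6 − 1×5→1 − 1×1→0
Total coins = 1 + 1 + 1 + 1 = 4

4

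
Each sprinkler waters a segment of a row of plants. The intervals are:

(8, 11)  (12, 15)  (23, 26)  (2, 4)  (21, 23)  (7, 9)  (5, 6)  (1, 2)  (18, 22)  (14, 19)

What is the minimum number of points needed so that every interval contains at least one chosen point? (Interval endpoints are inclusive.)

6

Sort by right endpoint; whenever an interval is uncovered, place a point at its right end.
By right end: [1,2]  [2,4]  [5,6]  [7,9]  [8,11]  [12,15]  [14,19]  [18,22]  [21,23]  [23,26]
[1,2] uncovered → point at 2; [5,6] uncovered → point at 6; [7,9] uncovered → point at 9; [12,15] uncovered → point at 15; [18,22] uncovered → point at 22; [23,26] uncovered → point at 26.
Points: 2, 6, 9, 15, 22, 26 (6 total).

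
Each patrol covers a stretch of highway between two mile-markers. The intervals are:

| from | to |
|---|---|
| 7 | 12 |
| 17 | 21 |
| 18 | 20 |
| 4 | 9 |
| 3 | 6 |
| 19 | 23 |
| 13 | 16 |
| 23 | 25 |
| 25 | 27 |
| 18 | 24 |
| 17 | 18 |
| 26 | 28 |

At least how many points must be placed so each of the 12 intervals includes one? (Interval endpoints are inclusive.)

By right end: [3,6]  [4,9]  [7,12]  [13,16]  [17,18]  [18,20]  [17,21]  [19,23]  [18,24]  [23,25]  [25,27]  [26,28]
[3,6] uncovered → point at 6; [7,12] uncovered → point at 12; [13,16] uncovered → point at 16; [17,18] uncovered → point at 18; [19,23] uncovered → point at 23; [25,27] uncovered → point at 27.
Points: 6, 12, 16, 18, 23, 27 (6 total).

6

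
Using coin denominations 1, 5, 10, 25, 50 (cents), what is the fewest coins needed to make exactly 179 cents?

8

179 − 3×50→29 − 1×25→4 − 4×1→0
Total coins = 3 + 1 + 4 = 8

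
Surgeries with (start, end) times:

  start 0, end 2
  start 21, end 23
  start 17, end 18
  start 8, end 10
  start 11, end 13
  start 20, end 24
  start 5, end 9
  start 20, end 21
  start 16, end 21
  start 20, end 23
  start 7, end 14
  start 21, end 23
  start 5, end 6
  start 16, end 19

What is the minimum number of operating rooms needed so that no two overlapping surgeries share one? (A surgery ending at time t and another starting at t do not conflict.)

4

Count concurrent intervals with a sweep; the peak is the room count.
starts: [0, 5, 5, 7, 8, 11, 16, 16, 17, 20, 20, 20, 21, 21]
ends:   [2, 6, 9, 10, 13, 14, 18, 19, 21, 21, 23, 23, 23, 24]
s0→1 e2→0 s5→1 s5→2 e6→1 s7→2 s8→3 e9→2 e10→1 s11→2 e13→1 e14→0 s16→1 s16→2 s17→3 e18→2 e19→1 s20→2 s20→3 s20→4  — peak 4.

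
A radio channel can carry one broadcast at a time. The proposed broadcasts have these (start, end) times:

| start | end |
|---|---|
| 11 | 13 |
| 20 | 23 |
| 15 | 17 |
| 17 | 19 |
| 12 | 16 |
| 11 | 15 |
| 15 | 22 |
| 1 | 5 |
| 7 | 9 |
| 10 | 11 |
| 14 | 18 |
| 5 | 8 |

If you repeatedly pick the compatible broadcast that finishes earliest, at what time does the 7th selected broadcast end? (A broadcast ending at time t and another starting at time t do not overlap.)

Sort by end time and greedily take each interval whose start is ≥ the last chosen end.
By end time: (1,5), (5,8), (7,9), (10,11), (11,13), (11,15), (12,16), (15,17), (14,18), (17,19), (15,22), (20,23).
Pick (1,5); next start ≥ 5 → (5,8); next start ≥ 8 → (10,11); next start ≥ 11 → (11,13); next start ≥ 13 → (15,17); next start ≥ 17 → (17,19); next start ≥ 19 → (20,23).
Selected: (1,5) (5,8) (10,11) (11,13) (15,17) (17,19) (20,23)

23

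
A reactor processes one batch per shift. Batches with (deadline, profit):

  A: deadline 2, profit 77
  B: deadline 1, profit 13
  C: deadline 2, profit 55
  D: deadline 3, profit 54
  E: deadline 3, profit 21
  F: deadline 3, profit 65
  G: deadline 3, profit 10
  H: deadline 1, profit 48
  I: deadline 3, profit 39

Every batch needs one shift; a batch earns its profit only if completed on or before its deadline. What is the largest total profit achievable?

197

Profit order: A=77 F=65 C=55 D=54 H=48 I=39 E=21 B=13 G=10
Assign: A→slot 2, F→slot 3, C→slot 1, D skipped, H skipped, I skipped, E skipped, B skipped, G skipped.
Slots: [1:C] [2:A] [3:F]
Profit = 55 + 77 + 65 = 197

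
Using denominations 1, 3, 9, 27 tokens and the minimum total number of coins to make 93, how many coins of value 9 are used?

1

93 − 3×27→12 − 1×9→3 − 1×3→0
Count of 9: 1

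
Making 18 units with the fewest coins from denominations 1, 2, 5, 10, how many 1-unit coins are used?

18 = 1×10 + 1×5 + 1×2 + 1×1
Count of 1: 1

1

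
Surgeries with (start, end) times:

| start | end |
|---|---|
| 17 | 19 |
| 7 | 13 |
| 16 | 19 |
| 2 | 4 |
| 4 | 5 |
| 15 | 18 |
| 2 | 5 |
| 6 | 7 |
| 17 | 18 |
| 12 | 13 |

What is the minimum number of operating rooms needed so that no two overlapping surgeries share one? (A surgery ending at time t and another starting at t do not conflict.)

4

Count concurrent intervals with a sweep; the peak is the room count.
Events (time:±→running): 2:+→1 2:+→2 4:-→1 4:+→2 5:-→1 5:-→0 6:+→1 7:-→0 7:+→1 12:+→2 13:-→1 13:-→0 15:+→1 16:+→2 17:+→3 17:+→4 … peak 4.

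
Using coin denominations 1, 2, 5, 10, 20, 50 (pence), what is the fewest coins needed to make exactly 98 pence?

6

98 − 1×50→48 − 2×20→8 − 1×5→3 − 1×2→1 − 1×1→0
Total coins = 1 + 2 + 1 + 1 + 1 = 6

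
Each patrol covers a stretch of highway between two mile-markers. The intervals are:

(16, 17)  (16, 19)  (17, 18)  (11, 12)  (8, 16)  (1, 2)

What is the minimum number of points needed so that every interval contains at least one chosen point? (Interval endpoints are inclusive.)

3

By right end: [1,2]  [11,12]  [8,16]  [16,17]  [17,18]  [16,19]
[1,2] uncovered → point at 2; [11,12] uncovered → point at 12; [16,17] uncovered → point at 17.
Points: 2, 12, 17 (3 total).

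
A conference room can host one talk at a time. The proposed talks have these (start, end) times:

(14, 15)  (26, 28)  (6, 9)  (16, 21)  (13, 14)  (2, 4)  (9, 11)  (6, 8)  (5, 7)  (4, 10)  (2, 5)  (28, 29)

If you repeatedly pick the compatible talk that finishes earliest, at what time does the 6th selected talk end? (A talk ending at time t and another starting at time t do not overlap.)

Sorted by end: (2,4)  (2,5)  (5,7)  (6,8)  (6,9)  (4,10)  (9,11)  (13,14)  (14,15)  (16,21)  (26,28)  (28,29)
take (2,4); skip (2,5); take (5,7); take (9,11); take (13,14); take (14,15); take (16,21); take (26,28); take (28,29).
Selected: (2,4) (5,7) (9,11) (13,14) (14,15) (16,21) (26,28) (28,29)

21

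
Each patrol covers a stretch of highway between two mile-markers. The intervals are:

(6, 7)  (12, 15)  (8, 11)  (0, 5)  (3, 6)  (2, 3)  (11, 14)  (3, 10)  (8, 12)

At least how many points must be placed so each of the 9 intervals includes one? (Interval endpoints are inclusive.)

Process intervals by earliest right end; each time one isn't hit yet, stab at its right endpoint.
Sorted: [2,3] [0,5] [3,6] [6,7] [3,10] [8,11] [8,12] [11,14] [12,15]
{[2,3],[0,5],[3,6]} hit by 3; {[6,7],[3,10]} hit by 7; {[8,11],[8,12],[11,14]} hit by 11; {[12,15]} hit by 15.
Points: 3, 7, 11, 15 (4 total).

4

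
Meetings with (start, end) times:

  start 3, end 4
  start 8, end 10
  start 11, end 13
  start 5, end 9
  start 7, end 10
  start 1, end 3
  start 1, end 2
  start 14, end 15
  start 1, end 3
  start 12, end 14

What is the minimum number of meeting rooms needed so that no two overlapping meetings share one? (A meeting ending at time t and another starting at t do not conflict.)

3

Count concurrent intervals with a sweep; the peak is the room count.
Events (time:±→running): 1:+→1 1:+→2 1:+→3 … peak 3.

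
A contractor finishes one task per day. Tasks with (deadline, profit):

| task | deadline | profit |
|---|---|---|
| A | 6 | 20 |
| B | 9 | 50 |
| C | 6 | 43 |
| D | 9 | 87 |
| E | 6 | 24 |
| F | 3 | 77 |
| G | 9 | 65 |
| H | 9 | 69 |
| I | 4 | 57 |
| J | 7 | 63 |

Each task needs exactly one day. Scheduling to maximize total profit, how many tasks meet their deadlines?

Take jobs in profit order; each goes to the latest open slot no later than its deadline.
Profit order: D=87 F=77 H=69 G=65 J=63 I=57 B=50 C=43 E=24 A=20
Assign: D→slot 9, F→slot 3, H→slot 8, G→slot 7, J→slot 6, I→slot 4, B→slot 5, C→slot 2, E→slot 1, A skipped.
Slots: [1:E] [2:C] [3:F] [4:I] [5:B] [6:J] [7:G] [8:H] [9:D]
9 of 10 scheduled.

9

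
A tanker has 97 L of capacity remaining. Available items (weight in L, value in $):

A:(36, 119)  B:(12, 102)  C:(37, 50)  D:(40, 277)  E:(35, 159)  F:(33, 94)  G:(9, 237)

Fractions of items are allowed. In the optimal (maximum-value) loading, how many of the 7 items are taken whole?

4

Sort by value per unit weight and fill in that order.
Ratios (sorted): G 26.33, B 8.50, D 6.92, E 4.54, A 3.31, F 2.85, C 1.35
take G (9 @ 237); take B (12 @ 102); take D (40 @ 277); take E (35 @ 159); take 1/36 of A → 3.31. Capacity used 97/97.
4 item(s) taken whole; one partial (take 1/36 of A).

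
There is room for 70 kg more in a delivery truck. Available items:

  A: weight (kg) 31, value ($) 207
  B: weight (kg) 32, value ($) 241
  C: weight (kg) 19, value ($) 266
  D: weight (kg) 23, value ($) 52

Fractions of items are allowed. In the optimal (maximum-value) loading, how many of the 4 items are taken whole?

2

Greedy by value/weight ratio, highest first.
Order: C (266/19=14.00) > B (241/32=7.53) > A (207/31=6.68) > D (52/23=2.26)
Fill: take C (19 @ 266) → take B (32 @ 241) → take 19/31 of A → 126.87; 70/70 used.
2 item(s) taken whole; one partial (take 19/31 of A).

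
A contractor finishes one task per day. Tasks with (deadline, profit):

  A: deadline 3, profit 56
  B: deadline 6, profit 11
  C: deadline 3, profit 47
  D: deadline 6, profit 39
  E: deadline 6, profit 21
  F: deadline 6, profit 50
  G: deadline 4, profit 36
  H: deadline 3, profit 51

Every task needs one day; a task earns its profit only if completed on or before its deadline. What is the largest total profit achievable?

279

Sort by profit descending; place each in the latest free slot ≤ its deadline.
By profit: A(d3,56), H(d3,51), F(d6,50), C(d3,47), D(d6,39), G(d4,36), E(d6,21), B(d6,11)
A→slot 3; H→slot 2; F→slot 6; C→slot 1; D→slot 5; G→slot 4; E skipped; B skipped.
Profit = 47 + 51 + 56 + 36 + 39 + 50 = 279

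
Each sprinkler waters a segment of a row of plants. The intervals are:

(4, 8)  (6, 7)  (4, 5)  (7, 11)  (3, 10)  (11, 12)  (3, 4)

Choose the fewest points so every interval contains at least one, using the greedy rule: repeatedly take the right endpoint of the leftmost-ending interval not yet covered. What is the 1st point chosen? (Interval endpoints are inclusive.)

Sorted: [3,4] [4,5] [6,7] [4,8] [3,10] [7,11] [11,12]
{[3,4],[4,5]} hit by 4; {[6,7],[4,8],[3,10],[7,11]} hit by 7; {[11,12]} hit by 12.
Points: 4, 7, 12 (3 total).

4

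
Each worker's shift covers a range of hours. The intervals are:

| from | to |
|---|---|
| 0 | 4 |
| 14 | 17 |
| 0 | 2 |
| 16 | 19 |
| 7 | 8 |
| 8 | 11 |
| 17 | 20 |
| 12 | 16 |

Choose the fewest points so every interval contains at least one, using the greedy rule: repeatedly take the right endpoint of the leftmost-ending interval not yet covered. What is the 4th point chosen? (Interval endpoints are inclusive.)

20

Sort by right endpoint; whenever an interval is uncovered, place a point at its right end.
By right end: [0,2]  [0,4]  [7,8]  [8,11]  [12,16]  [14,17]  [16,19]  [17,20]
[0,2] uncovered → point at 2; [7,8] uncovered → point at 8; [12,16] uncovered → point at 16; [17,20] uncovered → point at 20.
Points: 2, 8, 16, 20 (4 total).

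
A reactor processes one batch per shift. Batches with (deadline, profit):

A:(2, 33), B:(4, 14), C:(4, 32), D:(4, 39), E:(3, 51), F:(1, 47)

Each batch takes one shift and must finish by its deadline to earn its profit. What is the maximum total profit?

170

By profit: E(d3,51), F(d1,47), D(d4,39), A(d2,33), C(d4,32), B(d4,14)
E→slot 3; F→slot 1; D→slot 4; A→slot 2; C skipped; B skipped.
Profit = 47 + 33 + 51 + 39 = 170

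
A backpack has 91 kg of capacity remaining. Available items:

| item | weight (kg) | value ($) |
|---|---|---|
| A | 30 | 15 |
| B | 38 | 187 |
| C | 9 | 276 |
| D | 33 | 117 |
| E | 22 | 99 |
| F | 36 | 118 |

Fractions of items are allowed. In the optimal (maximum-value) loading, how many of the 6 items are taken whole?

Order: C (276/9=30.67) > B (187/38=4.92) > E (99/22=4.50) > D (117/33=3.55) > F (118/36=3.28) > A (15/30=0.50)
Fill: take C (9 @ 276) → take B (38 @ 187) → take E (22 @ 99) → take 22/33 of D → 78.00; 91/91 used.
3 item(s) taken whole; one partial (take 22/33 of D).

3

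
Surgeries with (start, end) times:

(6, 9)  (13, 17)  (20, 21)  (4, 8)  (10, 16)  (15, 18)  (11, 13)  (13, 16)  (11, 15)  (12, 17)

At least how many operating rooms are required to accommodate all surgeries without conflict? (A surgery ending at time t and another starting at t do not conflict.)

starts: [4, 6, 10, 11, 11, 12, 13, 13, 15, 20]
ends:   [8, 9, 13, 15, 16, 16, 17, 17, 18, 21]
s4→1 s6→2 e8→1 e9→0 s10→1 s11→2 s11→3 s12→4 e13→3 s13→4 s13→5  — peak 5.

5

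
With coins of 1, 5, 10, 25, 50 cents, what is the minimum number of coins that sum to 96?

Use the largest denomination that fits, subtract, and repeat.
96 = 1×50 + 1×25 + 2×10 + 1×1
Total coins = 1 + 1 + 2 + 1 = 5

5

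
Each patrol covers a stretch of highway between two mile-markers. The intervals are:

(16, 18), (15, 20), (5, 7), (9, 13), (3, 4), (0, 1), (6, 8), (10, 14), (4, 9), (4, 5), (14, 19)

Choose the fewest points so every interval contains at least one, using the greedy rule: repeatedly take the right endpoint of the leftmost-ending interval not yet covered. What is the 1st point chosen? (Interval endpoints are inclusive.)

Sort by right endpoint; whenever an interval is uncovered, place a point at its right end.
Sorted: [0,1] [3,4] [4,5] [5,7] [6,8] [4,9] [9,13] [10,14] [16,18] [14,19] [15,20]
{[0,1]} hit by 1; {[3,4],[4,5]} hit by 4; {[5,7],[6,8],[4,9]} hit by 7; {[9,13],[10,14]} hit by 13; {[16,18],[14,19],[15,20]} hit by 18.
Points: 1, 4, 7, 13, 18 (5 total).

1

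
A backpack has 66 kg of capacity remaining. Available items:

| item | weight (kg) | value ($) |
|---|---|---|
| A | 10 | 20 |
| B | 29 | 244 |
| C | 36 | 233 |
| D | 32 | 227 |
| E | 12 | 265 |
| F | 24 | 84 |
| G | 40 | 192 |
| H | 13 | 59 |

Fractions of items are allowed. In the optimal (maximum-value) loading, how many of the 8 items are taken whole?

Sort by value per unit weight and fill in that order.
Order: E (265/12=22.08) > B (244/29=8.41) > D (227/32=7.09) > C (233/36=6.47) > G (192/40=4.80) > H (59/13=4.54) > F (84/24=3.50) > A (20/10=2.00)
Fill: take E (12 @ 265) → take B (29 @ 244) → take 25/32 of D → 177.34; 66/66 used.
2 item(s) taken whole; one partial (take 25/32 of D).

2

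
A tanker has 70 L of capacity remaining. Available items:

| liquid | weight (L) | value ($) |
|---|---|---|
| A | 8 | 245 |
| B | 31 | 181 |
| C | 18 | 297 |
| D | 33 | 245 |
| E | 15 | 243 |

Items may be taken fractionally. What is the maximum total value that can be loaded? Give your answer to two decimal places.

Sort by value per unit weight and fill in that order.
Ratios (sorted): A 30.62, C 16.50, E 16.20, D 7.42, B 5.84
take A (8 @ 245); take C (18 @ 297); take E (15 @ 243); take 29/33 of D → 215.30. Capacity used 70/70.
Total value = 1000.30

1000.30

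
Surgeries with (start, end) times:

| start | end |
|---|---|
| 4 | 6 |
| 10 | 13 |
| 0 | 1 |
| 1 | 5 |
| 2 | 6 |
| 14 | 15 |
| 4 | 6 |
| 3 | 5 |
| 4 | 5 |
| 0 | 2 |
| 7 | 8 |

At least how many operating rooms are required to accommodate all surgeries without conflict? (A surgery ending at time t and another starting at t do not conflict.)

6

The answer is the maximum number of intervals overlapping at any instant.
starts: [0, 0, 1, 2, 3, 4, 4, 4, 7, 10, 14]
ends:   [1, 2, 5, 5, 5, 6, 6, 6, 8, 13, 15]
s0→1 s0→2 e1→1 s1→2 e2→1 s2→2 s3→3 s4→4 s4→5 s4→6  — peak 6.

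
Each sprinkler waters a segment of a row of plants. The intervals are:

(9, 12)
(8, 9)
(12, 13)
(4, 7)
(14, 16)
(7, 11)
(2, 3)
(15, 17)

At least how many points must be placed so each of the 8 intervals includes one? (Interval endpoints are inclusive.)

Process intervals by earliest right end; each time one isn't hit yet, stab at its right endpoint.
By right end: [2,3]  [4,7]  [8,9]  [7,11]  [9,12]  [12,13]  [14,16]  [15,17]
[2,3] uncovered → point at 3; [4,7] uncovered → point at 7; [8,9] uncovered → point at 9; [12,13] uncovered → point at 13; [14,16] uncovered → point at 16.
Points: 3, 7, 9, 13, 16 (5 total).

5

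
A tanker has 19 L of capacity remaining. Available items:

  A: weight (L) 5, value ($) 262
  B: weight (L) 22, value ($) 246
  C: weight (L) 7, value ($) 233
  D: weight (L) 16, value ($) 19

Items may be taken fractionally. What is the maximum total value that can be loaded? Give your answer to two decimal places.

Sort by value per unit weight and fill in that order.
Ratios (sorted): A 52.40, C 33.29, B 11.18, D 1.19
take A (5 @ 262); take C (7 @ 233); take 7/22 of B → 78.27. Capacity used 19/19.
Total value = 573.27

573.27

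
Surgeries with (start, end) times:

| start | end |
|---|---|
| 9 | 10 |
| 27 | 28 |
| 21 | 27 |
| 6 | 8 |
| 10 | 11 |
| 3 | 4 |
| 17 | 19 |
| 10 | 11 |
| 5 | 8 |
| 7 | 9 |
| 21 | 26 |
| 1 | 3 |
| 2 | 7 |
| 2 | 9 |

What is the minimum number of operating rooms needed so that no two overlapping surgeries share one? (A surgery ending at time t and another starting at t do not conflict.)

4

Count concurrent intervals with a sweep; the peak is the room count.
Events (time:±→running): 1:+→1 2:+→2 2:+→3 3:-→2 3:+→3 4:-→2 5:+→3 6:+→4 … peak 4.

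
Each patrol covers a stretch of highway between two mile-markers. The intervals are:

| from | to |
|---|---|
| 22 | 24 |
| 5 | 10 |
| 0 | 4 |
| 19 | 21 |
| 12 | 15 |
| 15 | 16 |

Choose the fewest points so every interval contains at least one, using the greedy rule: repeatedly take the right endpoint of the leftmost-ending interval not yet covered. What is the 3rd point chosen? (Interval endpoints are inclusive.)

Sorted: [0,4] [5,10] [12,15] [15,16] [19,21] [22,24]
{[0,4]} hit by 4; {[5,10]} hit by 10; {[12,15],[15,16]} hit by 15; {[19,21]} hit by 21; {[22,24]} hit by 24.
Points: 4, 10, 15, 21, 24 (5 total).

15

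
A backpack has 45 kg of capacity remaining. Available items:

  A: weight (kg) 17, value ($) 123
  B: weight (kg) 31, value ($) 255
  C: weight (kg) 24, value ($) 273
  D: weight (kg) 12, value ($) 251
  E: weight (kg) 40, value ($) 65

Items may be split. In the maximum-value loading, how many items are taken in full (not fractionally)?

Greedy by value/weight ratio, highest first.
Ratios (sorted): D 20.92, C 11.38, B 8.23, A 7.24, E 1.62
take D (12 @ 251); take C (24 @ 273); take 9/31 of B → 74.03. Capacity used 45/45.
2 item(s) taken whole; one partial (take 9/31 of B).

2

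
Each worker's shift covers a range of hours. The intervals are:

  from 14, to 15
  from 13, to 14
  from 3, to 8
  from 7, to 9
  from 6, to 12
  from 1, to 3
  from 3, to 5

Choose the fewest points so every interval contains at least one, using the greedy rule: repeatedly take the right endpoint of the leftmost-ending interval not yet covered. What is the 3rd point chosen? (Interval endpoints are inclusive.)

Process intervals by earliest right end; each time one isn't hit yet, stab at its right endpoint.
By right end: [1,3]  [3,5]  [3,8]  [7,9]  [6,12]  [13,14]  [14,15]
[1,3] uncovered → point at 3; [7,9] uncovered → point at 9; [13,14] uncovered → point at 14.
Points: 3, 9, 14 (3 total).

14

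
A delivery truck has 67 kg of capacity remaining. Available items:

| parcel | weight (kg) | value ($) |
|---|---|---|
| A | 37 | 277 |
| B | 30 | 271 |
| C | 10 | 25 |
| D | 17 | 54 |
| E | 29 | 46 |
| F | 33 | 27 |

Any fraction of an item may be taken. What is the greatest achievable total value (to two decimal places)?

548.00

Order: B (271/30=9.03) > A (277/37=7.49) > D (54/17=3.18) > C (25/10=2.50) > E (46/29=1.59) > F (27/33=0.82)
Fill: take B (30 @ 271) → take A (37 @ 277); 67/67 used.
Total value = 548.00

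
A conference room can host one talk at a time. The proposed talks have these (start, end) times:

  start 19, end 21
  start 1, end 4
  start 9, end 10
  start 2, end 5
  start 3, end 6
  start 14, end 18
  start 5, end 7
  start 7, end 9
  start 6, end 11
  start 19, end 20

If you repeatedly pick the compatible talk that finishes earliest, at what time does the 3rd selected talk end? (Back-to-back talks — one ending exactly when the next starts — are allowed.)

9

Order by finish time; keep every interval that doesn't clash with the previous kept one.
By end time: (1,4), (2,5), (3,6), (5,7), (7,9), (9,10), (6,11), (14,18), (19,20), (19,21).
Pick (1,4); next start ≥ 4 → (5,7); next start ≥ 7 → (7,9); next start ≥ 9 → (9,10); next start ≥ 10 → (14,18); next start ≥ 18 → (19,20).
Selected: (1,4) (5,7) (7,9) (9,10) (14,18) (19,20)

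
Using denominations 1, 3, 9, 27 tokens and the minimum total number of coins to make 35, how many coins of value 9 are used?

Use the largest denomination that fits, subtract, and repeat.
35 − 1×27→8 − 2×3→2 − 2×1→0
Count of 9: 0

0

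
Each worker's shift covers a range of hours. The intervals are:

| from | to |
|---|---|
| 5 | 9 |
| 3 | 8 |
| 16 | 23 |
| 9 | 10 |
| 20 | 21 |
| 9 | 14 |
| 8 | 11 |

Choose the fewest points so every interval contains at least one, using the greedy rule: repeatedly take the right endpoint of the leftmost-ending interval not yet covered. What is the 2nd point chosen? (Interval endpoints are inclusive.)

10

Sort by right endpoint; whenever an interval is uncovered, place a point at its right end.
By right end: [3,8]  [5,9]  [9,10]  [8,11]  [9,14]  [20,21]  [16,23]
[3,8] uncovered → point at 8; [9,10] uncovered → point at 10; [20,21] uncovered → point at 21.
Points: 8, 10, 21 (3 total).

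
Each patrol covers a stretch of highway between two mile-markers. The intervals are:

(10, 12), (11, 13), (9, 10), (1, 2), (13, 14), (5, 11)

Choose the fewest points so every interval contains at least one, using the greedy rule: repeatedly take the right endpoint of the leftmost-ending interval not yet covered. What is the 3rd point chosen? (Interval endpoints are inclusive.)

Process intervals by earliest right end; each time one isn't hit yet, stab at its right endpoint.
Sorted: [1,2] [9,10] [5,11] [10,12] [11,13] [13,14]
{[1,2]} hit by 2; {[9,10],[5,11],[10,12]} hit by 10; {[11,13],[13,14]} hit by 13.
Points: 2, 10, 13 (3 total).

13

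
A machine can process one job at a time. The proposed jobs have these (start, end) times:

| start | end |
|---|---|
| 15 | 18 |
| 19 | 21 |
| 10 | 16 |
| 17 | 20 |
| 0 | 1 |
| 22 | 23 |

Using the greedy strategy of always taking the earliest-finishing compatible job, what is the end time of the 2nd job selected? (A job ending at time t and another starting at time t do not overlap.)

16

Sorted by end: (0,1)  (10,16)  (15,18)  (17,20)  (19,21)  (22,23)
take (0,1); take (10,16); take (17,20); take (22,23).
Selected: (0,1) (10,16) (17,20) (22,23)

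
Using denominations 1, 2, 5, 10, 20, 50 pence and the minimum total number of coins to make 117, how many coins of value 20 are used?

0

Greedy: take as many of the largest coin as possible, then repeat with the remainder.
117 = 2×50 + 1×10 + 1×5 + 1×2
Count of 20: 0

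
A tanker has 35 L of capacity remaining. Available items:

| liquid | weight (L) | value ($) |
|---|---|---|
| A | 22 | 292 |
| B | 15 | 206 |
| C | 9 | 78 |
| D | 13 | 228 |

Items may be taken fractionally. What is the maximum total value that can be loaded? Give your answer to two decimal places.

526.91

Greedy by value/weight ratio, highest first.
Ratios (sorted): D 17.54, B 13.73, A 13.27, C 8.67
take D (13 @ 228); take B (15 @ 206); take 7/22 of A → 92.91. Capacity used 35/35.
Total value = 526.91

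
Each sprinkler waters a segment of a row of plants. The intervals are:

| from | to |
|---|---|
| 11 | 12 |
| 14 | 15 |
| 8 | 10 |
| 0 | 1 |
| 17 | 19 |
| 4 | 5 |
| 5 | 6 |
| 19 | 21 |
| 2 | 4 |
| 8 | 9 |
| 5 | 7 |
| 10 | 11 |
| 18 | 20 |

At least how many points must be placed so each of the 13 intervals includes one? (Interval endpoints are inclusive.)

7

Process intervals by earliest right end; each time one isn't hit yet, stab at its right endpoint.
By right end: [0,1]  [2,4]  [4,5]  [5,6]  [5,7]  [8,9]  [8,10]  [10,11]  [11,12]  [14,15]  [17,19]  [18,20]  [19,21]
[0,1] uncovered → point at 1; [2,4] uncovered → point at 4; [5,6] uncovered → point at 6; [8,9] uncovered → point at 9; [10,11] uncovered → point at 11; [14,15] uncovered → point at 15; [17,19] uncovered → point at 19.
Points: 1, 4, 6, 9, 11, 15, 19 (7 total).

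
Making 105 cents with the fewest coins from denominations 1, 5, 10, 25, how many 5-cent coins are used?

1

105 − 4×25→5 − 1×5→0
Count of 5: 1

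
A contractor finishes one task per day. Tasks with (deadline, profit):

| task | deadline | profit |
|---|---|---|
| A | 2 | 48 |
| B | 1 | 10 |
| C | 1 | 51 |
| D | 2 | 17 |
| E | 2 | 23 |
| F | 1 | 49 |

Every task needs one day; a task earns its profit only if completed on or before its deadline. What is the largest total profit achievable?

Sort by profit descending; place each in the latest free slot ≤ its deadline.
By profit: C(d1,51), F(d1,49), A(d2,48), E(d2,23), D(d2,17), B(d1,10)
C→slot 1; F skipped; A→slot 2; E skipped; D skipped; B skipped.
Profit = 51 + 48 = 99

99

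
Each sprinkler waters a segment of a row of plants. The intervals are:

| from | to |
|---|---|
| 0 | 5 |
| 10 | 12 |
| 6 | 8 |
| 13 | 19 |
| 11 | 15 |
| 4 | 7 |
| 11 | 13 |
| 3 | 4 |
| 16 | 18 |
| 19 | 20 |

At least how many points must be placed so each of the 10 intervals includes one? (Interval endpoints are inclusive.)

Process intervals by earliest right end; each time one isn't hit yet, stab at its right endpoint.
By right end: [3,4]  [0,5]  [4,7]  [6,8]  [10,12]  [11,13]  [11,15]  [16,18]  [13,19]  [19,20]
[3,4] uncovered → point at 4; [6,8] uncovered → point at 8; [10,12] uncovered → point at 12; [16,18] uncovered → point at 18; [19,20] uncovered → point at 20.
Points: 4, 8, 12, 18, 20 (5 total).

5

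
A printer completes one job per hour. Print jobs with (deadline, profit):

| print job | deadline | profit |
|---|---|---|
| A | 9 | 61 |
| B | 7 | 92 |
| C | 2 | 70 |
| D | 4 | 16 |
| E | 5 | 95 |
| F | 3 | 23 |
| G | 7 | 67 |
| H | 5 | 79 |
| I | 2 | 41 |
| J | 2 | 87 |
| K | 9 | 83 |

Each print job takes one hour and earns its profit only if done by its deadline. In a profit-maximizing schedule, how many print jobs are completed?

9

Profit order: E=95 B=92 J=87 K=83 H=79 C=70 G=67 A=61 I=41 F=23 D=16
Assign: E→slot 5, B→slot 7, J→slot 2, K→slot 9, H→slot 4, C→slot 1, G→slot 6, A→slot 8, I skipped, F→slot 3, D skipped.
Slots: [1:C] [2:J] [3:F] [4:H] [5:E] [6:G] [7:B] [8:A] [9:K]
9 of 11 scheduled.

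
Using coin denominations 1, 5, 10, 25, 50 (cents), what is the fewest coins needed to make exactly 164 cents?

Use the largest denomination that fits, subtract, and repeat.
164 = 3×50 + 1×10 + 4×1
Total coins = 3 + 1 + 4 = 8

8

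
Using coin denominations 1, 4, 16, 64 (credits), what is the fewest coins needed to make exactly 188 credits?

188 = 2×64 + 3×16 + 3×4
Total coins = 2 + 3 + 3 = 8

8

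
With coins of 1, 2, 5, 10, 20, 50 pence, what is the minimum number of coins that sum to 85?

4

Greedy: take as many of the largest coin as possible, then repeat with the remainder.
85 − 1×50→35 − 1×20→15 − 1×10→5 − 1×5→0
Total coins = 1 + 1 + 1 + 1 = 4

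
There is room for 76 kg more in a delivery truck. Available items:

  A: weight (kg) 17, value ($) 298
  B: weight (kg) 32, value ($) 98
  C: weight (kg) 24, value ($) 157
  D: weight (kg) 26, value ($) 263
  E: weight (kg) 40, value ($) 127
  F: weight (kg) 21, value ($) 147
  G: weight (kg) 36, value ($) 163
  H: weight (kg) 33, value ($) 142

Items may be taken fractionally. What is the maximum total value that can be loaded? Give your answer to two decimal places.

Greedy by value/weight ratio, highest first.
Order: A (298/17=17.53) > D (263/26=10.12) > F (147/21=7.00) > C (157/24=6.54) > G (163/36=4.53) > H (142/33=4.30) > E (127/40=3.17) > B (98/32=3.06)
Fill: take A (17 @ 298) → take D (26 @ 263) → take F (21 @ 147) → take 12/24 of C → 78.50; 76/76 used.
Total value = 786.50

786.50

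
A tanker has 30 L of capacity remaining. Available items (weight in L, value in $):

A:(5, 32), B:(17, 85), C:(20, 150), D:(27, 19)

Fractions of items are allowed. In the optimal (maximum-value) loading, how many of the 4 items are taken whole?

Ratios (sorted): C 7.50, A 6.40, B 5.00, D 0.70
take C (20 @ 150); take A (5 @ 32); take 5/17 of B → 25.00. Capacity used 30/30.
2 item(s) taken whole; one partial (take 5/17 of B).

2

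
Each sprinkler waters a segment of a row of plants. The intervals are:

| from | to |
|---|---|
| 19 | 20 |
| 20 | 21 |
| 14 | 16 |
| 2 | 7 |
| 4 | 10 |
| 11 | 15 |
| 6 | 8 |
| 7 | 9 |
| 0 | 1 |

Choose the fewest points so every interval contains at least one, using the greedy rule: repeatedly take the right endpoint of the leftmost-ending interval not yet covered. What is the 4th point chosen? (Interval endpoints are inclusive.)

Process intervals by earliest right end; each time one isn't hit yet, stab at its right endpoint.
Sorted: [0,1] [2,7] [6,8] [7,9] [4,10] [11,15] [14,16] [19,20] [20,21]
{[0,1]} hit by 1; {[2,7],[6,8],[7,9],[4,10]} hit by 7; {[11,15],[14,16]} hit by 15; {[19,20],[20,21]} hit by 20.
Points: 1, 7, 15, 20 (4 total).

20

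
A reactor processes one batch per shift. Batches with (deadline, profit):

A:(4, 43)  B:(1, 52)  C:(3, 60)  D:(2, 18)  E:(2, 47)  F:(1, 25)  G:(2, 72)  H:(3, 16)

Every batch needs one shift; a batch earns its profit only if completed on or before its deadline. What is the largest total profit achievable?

Sort by profit descending; place each in the latest free slot ≤ its deadline.
Profit order: G=72 C=60 B=52 E=47 A=43 F=25 D=18 H=16
Assign: G→slot 2, C→slot 3, B→slot 1, E skipped, A→slot 4, F skipped, D skipped, H skipped.
Slots: [1:B] [2:G] [3:C] [4:A]
Profit = 52 + 72 + 60 + 43 = 227

227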